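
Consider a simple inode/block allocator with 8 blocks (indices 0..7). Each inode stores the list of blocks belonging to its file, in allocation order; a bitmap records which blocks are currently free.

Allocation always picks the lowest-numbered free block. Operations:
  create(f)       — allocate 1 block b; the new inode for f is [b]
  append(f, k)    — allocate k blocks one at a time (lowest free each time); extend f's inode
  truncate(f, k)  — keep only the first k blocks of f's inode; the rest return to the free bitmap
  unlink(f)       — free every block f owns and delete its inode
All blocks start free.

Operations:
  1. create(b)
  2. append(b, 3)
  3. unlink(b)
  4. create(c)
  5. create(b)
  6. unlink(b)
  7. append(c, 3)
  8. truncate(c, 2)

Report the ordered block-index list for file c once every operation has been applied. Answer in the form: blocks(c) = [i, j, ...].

blocks(c) = [0, 1]

[1] create(b) — b=0 (map F.......)
[2] append(b, 3) — b=0,1,2,3 (map FFFF....)
[3] unlink(b) —  (map ........)
[4] create(c) — c=0 (map F.......)
[5] create(b) — b=1 c=0 (map FF......)
[6] unlink(b) — c=0 (map F.......)
[7] append(c, 3) — c=0,1,2,3 (map FFFF....)
[8] truncate(c, 2) — c=0,1 (map FF......)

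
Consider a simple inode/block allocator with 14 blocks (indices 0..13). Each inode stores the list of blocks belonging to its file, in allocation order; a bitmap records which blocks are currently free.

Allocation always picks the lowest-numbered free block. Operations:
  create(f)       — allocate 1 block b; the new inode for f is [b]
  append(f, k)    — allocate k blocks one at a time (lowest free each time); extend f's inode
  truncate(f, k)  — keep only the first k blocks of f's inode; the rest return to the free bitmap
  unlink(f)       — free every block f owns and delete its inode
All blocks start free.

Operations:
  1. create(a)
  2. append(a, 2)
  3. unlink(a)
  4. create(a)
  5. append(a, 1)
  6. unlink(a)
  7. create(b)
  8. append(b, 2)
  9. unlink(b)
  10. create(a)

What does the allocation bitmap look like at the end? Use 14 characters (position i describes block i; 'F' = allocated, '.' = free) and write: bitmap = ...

after create(a) → a:[0]  free=[F.............]
after append(a, 2) → a:[0, 1, 2]  free=[FFF...........]
after unlink(a) →   free=[..............]
after create(a) → a:[0]  free=[F.............]
after append(a, 1) → a:[0, 1]  free=[FF............]
after unlink(a) →   free=[..............]
after create(b) → b:[0]  free=[F.............]
after append(b, 2) → b:[0, 1, 2]  free=[FFF...........]
after unlink(b) →   free=[..............]
after create(a) → a:[0]  free=[F.............]

bitmap = F.............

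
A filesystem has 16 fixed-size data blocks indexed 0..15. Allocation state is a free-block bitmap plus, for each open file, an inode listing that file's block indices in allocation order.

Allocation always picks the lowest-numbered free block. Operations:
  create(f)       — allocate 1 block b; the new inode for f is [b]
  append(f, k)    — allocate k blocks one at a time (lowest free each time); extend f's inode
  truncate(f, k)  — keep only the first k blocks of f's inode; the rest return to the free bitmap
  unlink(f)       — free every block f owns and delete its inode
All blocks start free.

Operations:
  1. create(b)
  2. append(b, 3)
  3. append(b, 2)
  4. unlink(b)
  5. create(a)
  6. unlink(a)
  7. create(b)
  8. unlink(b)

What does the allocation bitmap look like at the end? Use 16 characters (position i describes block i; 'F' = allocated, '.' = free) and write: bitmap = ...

after create(b) → b:[0]  free=[F...............]
after append(b, 3) → b:[0, 1, 2, 3]  free=[FFFF............]
after append(b, 2) → b:[0, 1, 2, 3, 4, 5]  free=[FFFFFF..........]
after unlink(b) →   free=[................]
after create(a) → a:[0]  free=[F...............]
after unlink(a) →   free=[................]
after create(b) → b:[0]  free=[F...............]
after unlink(b) →   free=[................]

bitmap = ................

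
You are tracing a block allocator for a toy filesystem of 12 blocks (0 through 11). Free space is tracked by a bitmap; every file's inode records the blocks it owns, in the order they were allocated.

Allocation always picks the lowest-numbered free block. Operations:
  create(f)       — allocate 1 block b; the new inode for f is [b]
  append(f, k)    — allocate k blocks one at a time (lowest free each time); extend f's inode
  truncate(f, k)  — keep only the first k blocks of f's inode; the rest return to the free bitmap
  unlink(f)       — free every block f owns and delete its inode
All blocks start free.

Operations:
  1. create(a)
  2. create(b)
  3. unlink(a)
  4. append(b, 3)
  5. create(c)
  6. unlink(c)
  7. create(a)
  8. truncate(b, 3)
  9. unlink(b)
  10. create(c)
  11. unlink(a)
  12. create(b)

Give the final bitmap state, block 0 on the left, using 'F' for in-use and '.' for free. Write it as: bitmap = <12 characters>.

after create(a) → a:[0]  free=[F...........]
after create(b) → a:[0], b:[1]  free=[FF..........]
after unlink(a) → b:[1]  free=[.F..........]
after append(b, 3) → b:[1, 0, 2, 3]  free=[FFFF........]
after create(c) → b:[1, 0, 2, 3], c:[4]  free=[FFFFF.......]
after unlink(c) → b:[1, 0, 2, 3]  free=[FFFF........]
after create(a) → a:[4], b:[1, 0, 2, 3]  free=[FFFFF.......]
after truncate(b, 3) → a:[4], b:[1, 0, 2]  free=[FFF.F.......]
after unlink(b) → a:[4]  free=[....F.......]
after create(c) → a:[4], c:[0]  free=[F...F.......]
after unlink(a) → c:[0]  free=[F...........]
after create(b) → b:[1], c:[0]  free=[FF..........]

bitmap = FF..........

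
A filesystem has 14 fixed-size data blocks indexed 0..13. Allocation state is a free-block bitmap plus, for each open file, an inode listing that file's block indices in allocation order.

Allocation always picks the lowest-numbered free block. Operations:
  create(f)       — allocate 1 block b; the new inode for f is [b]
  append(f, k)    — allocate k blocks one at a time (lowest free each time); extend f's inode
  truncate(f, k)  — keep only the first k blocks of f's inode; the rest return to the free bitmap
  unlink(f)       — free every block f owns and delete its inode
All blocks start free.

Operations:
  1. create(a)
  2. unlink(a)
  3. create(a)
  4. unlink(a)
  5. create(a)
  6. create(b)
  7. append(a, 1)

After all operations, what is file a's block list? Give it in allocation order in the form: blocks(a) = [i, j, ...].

blocks(a) = [0, 2]

  1. create(a)  ⇒  F.............  {a→[0]}
  2. unlink(a)  ⇒  ..............  {}
  3. create(a)  ⇒  F.............  {a→[0]}
  4. unlink(a)  ⇒  ..............  {}
  5. create(a)  ⇒  F.............  {a→[0]}
  6. create(b)  ⇒  FF............  {a→[0]; b→[1]}
  7. append(a, 1)  ⇒  FFF...........  {a→[0, 2]; b→[1]}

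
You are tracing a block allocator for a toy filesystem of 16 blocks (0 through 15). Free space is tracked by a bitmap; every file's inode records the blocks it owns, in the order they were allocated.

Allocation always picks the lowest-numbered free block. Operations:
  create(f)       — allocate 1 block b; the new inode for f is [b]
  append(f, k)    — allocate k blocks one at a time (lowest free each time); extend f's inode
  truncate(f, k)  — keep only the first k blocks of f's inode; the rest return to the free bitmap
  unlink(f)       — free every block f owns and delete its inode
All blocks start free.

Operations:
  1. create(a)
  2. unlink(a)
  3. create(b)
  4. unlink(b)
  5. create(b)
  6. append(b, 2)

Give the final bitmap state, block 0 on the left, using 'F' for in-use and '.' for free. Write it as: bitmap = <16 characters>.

[1] create(a) — a=0 (map F...............)
[2] unlink(a) —  (map ................)
[3] create(b) — b=0 (map F...............)
[4] unlink(b) —  (map ................)
[5] create(b) — b=0 (map F...............)
[6] append(b, 2) — b=0,1,2 (map FFF.............)

bitmap = FFF.............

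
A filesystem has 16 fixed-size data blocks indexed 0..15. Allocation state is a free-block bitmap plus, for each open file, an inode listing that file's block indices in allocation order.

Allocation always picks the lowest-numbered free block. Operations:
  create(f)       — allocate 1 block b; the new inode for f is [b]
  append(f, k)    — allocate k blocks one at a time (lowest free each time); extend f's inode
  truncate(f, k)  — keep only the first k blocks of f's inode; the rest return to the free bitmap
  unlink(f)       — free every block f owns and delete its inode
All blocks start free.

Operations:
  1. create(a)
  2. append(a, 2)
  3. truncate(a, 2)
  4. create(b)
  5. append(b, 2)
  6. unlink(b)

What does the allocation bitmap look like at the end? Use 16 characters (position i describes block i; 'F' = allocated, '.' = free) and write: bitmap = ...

bitmap = FF..............

after create(a) → a:[0]  free=[F...............]
after append(a, 2) → a:[0, 1, 2]  free=[FFF.............]
after truncate(a, 2) → a:[0, 1]  free=[FF..............]
after create(b) → a:[0, 1], b:[2]  free=[FFF.............]
after append(b, 2) → a:[0, 1], b:[2, 3, 4]  free=[FFFFF...........]
after unlink(b) → a:[0, 1]  free=[FF..............]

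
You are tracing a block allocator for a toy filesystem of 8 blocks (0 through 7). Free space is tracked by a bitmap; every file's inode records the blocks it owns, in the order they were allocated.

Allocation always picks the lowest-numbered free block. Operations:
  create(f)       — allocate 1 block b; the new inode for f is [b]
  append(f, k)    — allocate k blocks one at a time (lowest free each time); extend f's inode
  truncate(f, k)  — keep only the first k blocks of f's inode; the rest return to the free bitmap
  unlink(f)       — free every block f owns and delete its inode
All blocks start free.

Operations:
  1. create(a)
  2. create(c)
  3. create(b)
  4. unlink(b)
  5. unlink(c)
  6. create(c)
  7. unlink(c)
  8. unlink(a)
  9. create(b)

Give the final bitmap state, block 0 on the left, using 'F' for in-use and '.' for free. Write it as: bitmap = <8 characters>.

  1. create(a)  ⇒  F.......  {a→[0]}
  2. create(c)  ⇒  FF......  {a→[0]; c→[1]}
  3. create(b)  ⇒  FFF.....  {a→[0]; b→[2]; c→[1]}
  4. unlink(b)  ⇒  FF......  {a→[0]; c→[1]}
  5. unlink(c)  ⇒  F.......  {a→[0]}
  6. create(c)  ⇒  FF......  {a→[0]; c→[1]}
  7. unlink(c)  ⇒  F.......  {a→[0]}
  8. unlink(a)  ⇒  ........  {}
  9. create(b)  ⇒  F.......  {b→[0]}

bitmap = F.......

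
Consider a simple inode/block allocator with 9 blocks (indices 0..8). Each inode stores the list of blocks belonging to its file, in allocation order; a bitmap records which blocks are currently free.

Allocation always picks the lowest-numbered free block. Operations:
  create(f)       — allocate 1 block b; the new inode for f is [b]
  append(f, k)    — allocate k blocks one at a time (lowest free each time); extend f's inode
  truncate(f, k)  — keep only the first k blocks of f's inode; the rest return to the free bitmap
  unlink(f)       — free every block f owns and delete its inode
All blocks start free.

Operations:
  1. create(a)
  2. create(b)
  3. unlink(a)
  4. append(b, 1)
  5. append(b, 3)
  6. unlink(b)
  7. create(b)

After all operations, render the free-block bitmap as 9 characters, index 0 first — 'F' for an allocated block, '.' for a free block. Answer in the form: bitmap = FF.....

create(a): bitmap=F........ | a=[0]
create(b): bitmap=FF....... | a=[0] b=[1]
unlink(a): bitmap=.F....... | b=[1]
append(b, 1): bitmap=FF....... | b=[1, 0]
append(b, 3): bitmap=FFFFF.... | b=[1, 0, 2, 3, 4]
unlink(b): bitmap=......... | 
create(b): bitmap=F........ | b=[0]

bitmap = F........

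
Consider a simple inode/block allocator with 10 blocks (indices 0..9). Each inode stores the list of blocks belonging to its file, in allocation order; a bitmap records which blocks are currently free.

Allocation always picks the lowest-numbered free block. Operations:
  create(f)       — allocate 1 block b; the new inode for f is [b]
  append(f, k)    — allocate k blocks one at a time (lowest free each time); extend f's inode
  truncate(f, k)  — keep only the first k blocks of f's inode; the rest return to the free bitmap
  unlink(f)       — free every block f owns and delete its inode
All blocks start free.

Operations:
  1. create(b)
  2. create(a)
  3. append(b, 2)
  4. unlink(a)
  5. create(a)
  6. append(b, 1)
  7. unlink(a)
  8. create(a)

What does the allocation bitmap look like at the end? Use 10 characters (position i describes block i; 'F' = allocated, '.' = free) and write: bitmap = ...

bitmap = FFFFF.....

  1. create(b)  ⇒  F.........  {b→[0]}
  2. create(a)  ⇒  FF........  {a→[1]; b→[0]}
  3. append(b, 2)  ⇒  FFFF......  {a→[1]; b→[0, 2, 3]}
  4. unlink(a)  ⇒  F.FF......  {b→[0, 2, 3]}
  5. create(a)  ⇒  FFFF......  {a→[1]; b→[0, 2, 3]}
  6. append(b, 1)  ⇒  FFFFF.....  {a→[1]; b→[0, 2, 3, 4]}
  7. unlink(a)  ⇒  F.FFF.....  {b→[0, 2, 3, 4]}
  8. create(a)  ⇒  FFFFF.....  {a→[1]; b→[0, 2, 3, 4]}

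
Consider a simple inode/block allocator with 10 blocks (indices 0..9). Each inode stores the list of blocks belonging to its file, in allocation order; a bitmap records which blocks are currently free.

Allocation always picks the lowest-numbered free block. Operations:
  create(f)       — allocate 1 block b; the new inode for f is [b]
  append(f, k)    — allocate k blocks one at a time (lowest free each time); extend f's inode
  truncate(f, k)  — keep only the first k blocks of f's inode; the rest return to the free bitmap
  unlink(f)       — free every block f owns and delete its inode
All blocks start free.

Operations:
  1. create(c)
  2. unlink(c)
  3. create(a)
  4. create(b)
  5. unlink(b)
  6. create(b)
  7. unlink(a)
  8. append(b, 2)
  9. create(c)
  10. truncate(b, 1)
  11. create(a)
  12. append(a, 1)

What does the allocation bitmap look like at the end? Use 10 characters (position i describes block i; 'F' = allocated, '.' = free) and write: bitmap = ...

create(c): bitmap=F......... | c=[0]
unlink(c): bitmap=.......... | 
create(a): bitmap=F......... | a=[0]
create(b): bitmap=FF........ | a=[0] b=[1]
unlink(b): bitmap=F......... | a=[0]
create(b): bitmap=FF........ | a=[0] b=[1]
unlink(a): bitmap=.F........ | b=[1]
append(b, 2): bitmap=FFF....... | b=[1, 0, 2]
create(c): bitmap=FFFF...... | b=[1, 0, 2] c=[3]
truncate(b, 1): bitmap=.F.F...... | b=[1] c=[3]
create(a): bitmap=FF.F...... | a=[0] b=[1] c=[3]
append(a, 1): bitmap=FFFF...... | a=[0, 2] b=[1] c=[3]

bitmap = FFFF......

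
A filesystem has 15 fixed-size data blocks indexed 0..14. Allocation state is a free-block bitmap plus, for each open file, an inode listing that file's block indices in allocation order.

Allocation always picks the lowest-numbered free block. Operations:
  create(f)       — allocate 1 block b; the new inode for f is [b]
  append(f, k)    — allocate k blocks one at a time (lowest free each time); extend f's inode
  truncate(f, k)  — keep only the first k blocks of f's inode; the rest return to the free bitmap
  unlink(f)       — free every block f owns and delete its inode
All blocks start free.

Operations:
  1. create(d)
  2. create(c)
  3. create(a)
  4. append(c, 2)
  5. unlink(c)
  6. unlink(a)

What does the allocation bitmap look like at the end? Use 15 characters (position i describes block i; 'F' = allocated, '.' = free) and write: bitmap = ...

bitmap = F..............

create(d): bitmap=F.............. | d=[0]
create(c): bitmap=FF............. | c=[1] d=[0]
create(a): bitmap=FFF............ | a=[2] c=[1] d=[0]
append(c, 2): bitmap=FFFFF.......... | a=[2] c=[1, 3, 4] d=[0]
unlink(c): bitmap=F.F............ | a=[2] d=[0]
unlink(a): bitmap=F.............. | d=[0]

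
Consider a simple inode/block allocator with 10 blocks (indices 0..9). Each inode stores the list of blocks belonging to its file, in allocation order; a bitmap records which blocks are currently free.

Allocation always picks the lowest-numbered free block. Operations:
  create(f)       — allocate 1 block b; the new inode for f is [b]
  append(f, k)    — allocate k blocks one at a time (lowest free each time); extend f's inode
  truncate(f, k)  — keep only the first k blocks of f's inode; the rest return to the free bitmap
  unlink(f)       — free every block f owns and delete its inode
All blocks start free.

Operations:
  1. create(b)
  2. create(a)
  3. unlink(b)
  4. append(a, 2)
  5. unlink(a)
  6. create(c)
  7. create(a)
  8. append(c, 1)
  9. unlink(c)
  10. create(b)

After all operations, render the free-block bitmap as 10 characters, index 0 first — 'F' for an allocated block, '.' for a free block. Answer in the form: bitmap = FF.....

[1] create(b) — b=0 (map F.........)
[2] create(a) — a=1 b=0 (map FF........)
[3] unlink(b) — a=1 (map .F........)
[4] append(a, 2) — a=1,0,2 (map FFF.......)
[5] unlink(a) —  (map ..........)
[6] create(c) — c=0 (map F.........)
[7] create(a) — a=1 c=0 (map FF........)
[8] append(c, 1) — a=1 c=0,2 (map FFF.......)
[9] unlink(c) — a=1 (map .F........)
[10] create(b) — a=1 b=0 (map FF........)

bitmap = FF........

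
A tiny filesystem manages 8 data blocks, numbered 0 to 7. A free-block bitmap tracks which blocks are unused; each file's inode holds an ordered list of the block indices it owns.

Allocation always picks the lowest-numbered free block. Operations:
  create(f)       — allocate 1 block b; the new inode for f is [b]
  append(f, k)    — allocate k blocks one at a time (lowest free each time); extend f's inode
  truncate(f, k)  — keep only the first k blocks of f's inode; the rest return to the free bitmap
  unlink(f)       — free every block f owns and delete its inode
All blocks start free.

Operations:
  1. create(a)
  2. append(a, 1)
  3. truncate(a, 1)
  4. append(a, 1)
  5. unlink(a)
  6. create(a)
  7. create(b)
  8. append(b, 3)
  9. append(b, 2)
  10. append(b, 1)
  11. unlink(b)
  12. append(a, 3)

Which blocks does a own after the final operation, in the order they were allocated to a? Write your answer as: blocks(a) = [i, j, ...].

blocks(a) = [0, 1, 2, 3]

  1. create(a)  ⇒  F.......  {a→[0]}
  2. append(a, 1)  ⇒  FF......  {a→[0, 1]}
  3. truncate(a, 1)  ⇒  F.......  {a→[0]}
  4. append(a, 1)  ⇒  FF......  {a→[0, 1]}
  5. unlink(a)  ⇒  ........  {}
  6. create(a)  ⇒  F.......  {a→[0]}
  7. create(b)  ⇒  FF......  {a→[0]; b→[1]}
  8. append(b, 3)  ⇒  FFFFF...  {a→[0]; b→[1, 2, 3, 4]}
  9. append(b, 2)  ⇒  FFFFFFF.  {a→[0]; b→[1, 2, 3, 4, 5, 6]}
  10. append(b, 1)  ⇒  FFFFFFFF  {a→[0]; b→[1, 2, 3, 4, 5, 6, 7]}
  11. unlink(b)  ⇒  F.......  {a→[0]}
  12. append(a, 3)  ⇒  FFFF....  {a→[0, 1, 2, 3]}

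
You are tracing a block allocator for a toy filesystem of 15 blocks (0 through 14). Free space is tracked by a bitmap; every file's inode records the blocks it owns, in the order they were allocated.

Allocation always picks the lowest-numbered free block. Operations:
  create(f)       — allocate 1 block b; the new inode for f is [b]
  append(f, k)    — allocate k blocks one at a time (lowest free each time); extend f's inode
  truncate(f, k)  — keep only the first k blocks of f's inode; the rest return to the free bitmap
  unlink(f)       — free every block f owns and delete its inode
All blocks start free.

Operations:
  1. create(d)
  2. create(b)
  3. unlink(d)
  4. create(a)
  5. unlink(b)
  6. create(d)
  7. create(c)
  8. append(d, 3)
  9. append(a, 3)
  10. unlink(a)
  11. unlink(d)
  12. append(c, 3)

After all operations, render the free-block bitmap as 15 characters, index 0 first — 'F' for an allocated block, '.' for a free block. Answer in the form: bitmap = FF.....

after create(d) → d:[0]  free=[F..............]
after create(b) → b:[1], d:[0]  free=[FF.............]
after unlink(d) → b:[1]  free=[.F.............]
after create(a) → a:[0], b:[1]  free=[FF.............]
after unlink(b) → a:[0]  free=[F..............]
after create(d) → a:[0], d:[1]  free=[FF.............]
after create(c) → a:[0], c:[2], d:[1]  free=[FFF............]
after append(d, 3) → a:[0], c:[2], d:[1, 3, 4, 5]  free=[FFFFFF.........]
after append(a, 3) → a:[0, 6, 7, 8], c:[2], d:[1, 3, 4, 5]  free=[FFFFFFFFF......]
after unlink(a) → c:[2], d:[1, 3, 4, 5]  free=[.FFFFF.........]
after unlink(d) → c:[2]  free=[..F............]
after append(c, 3) → c:[2, 0, 1, 3]  free=[FFFF...........]

bitmap = FFFF...........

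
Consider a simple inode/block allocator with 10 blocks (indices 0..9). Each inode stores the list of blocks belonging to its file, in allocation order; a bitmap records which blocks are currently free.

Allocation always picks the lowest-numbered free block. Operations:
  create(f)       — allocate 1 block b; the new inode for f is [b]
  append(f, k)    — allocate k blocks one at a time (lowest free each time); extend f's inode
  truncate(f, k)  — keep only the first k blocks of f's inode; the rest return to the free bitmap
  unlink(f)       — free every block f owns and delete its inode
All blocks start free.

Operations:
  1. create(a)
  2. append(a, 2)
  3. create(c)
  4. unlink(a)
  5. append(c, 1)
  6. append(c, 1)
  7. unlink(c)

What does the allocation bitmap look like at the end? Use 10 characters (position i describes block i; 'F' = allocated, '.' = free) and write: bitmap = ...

bitmap = ..........

  1. create(a)  ⇒  F.........  {a→[0]}
  2. append(a, 2)  ⇒  FFF.......  {a→[0, 1, 2]}
  3. create(c)  ⇒  FFFF......  {a→[0, 1, 2]; c→[3]}
  4. unlink(a)  ⇒  ...F......  {c→[3]}
  5. append(c, 1)  ⇒  F..F......  {c→[3, 0]}
  6. append(c, 1)  ⇒  FF.F......  {c→[3, 0, 1]}
  7. unlink(c)  ⇒  ..........  {}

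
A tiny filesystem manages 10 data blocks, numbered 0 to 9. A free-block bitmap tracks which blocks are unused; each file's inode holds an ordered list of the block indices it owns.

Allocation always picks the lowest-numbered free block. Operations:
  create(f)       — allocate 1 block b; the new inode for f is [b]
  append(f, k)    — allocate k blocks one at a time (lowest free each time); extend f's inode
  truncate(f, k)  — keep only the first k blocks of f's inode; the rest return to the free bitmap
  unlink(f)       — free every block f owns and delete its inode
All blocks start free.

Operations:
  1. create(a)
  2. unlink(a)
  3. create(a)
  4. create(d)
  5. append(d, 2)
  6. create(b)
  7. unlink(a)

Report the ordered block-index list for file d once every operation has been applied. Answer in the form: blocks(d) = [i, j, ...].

blocks(d) = [1, 2, 3]

after create(a) → a:[0]  free=[F.........]
after unlink(a) →   free=[..........]
after create(a) → a:[0]  free=[F.........]
after create(d) → a:[0], d:[1]  free=[FF........]
after append(d, 2) → a:[0], d:[1, 2, 3]  free=[FFFF......]
after create(b) → a:[0], b:[4], d:[1, 2, 3]  free=[FFFFF.....]
after unlink(a) → b:[4], d:[1, 2, 3]  free=[.FFFF.....]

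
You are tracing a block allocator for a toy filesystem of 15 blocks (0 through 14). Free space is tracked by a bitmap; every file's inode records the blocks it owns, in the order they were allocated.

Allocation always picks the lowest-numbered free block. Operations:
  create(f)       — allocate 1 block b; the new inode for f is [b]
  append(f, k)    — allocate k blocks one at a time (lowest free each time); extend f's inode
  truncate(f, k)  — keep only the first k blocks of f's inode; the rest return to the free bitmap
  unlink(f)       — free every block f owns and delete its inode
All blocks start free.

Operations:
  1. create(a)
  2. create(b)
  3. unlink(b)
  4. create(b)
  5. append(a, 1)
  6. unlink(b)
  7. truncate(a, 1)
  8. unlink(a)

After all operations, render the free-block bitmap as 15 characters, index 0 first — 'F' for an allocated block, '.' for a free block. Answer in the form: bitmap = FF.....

bitmap = ...............

  1. create(a)  ⇒  F..............  {a→[0]}
  2. create(b)  ⇒  FF.............  {a→[0]; b→[1]}
  3. unlink(b)  ⇒  F..............  {a→[0]}
  4. create(b)  ⇒  FF.............  {a→[0]; b→[1]}
  5. append(a, 1)  ⇒  FFF............  {a→[0, 2]; b→[1]}
  6. unlink(b)  ⇒  F.F............  {a→[0, 2]}
  7. truncate(a, 1)  ⇒  F..............  {a→[0]}
  8. unlink(a)  ⇒  ...............  {}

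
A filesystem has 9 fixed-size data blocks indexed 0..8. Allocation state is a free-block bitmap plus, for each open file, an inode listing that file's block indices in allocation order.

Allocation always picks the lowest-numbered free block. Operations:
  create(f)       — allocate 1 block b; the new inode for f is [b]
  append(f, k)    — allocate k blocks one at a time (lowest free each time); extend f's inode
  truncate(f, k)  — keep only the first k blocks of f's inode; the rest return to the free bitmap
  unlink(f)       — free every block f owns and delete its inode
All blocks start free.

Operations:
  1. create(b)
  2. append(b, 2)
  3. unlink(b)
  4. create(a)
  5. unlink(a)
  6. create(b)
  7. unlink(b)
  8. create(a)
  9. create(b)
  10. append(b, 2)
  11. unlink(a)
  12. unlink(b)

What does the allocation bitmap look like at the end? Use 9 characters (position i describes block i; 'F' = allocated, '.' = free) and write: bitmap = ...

[1] create(b) — b=0 (map F........)
[2] append(b, 2) — b=0,1,2 (map FFF......)
[3] unlink(b) —  (map .........)
[4] create(a) — a=0 (map F........)
[5] unlink(a) —  (map .........)
[6] create(b) — b=0 (map F........)
[7] unlink(b) —  (map .........)
[8] create(a) — a=0 (map F........)
[9] create(b) — a=0 b=1 (map FF.......)
[10] append(b, 2) — a=0 b=1,2,3 (map FFFF.....)
[11] unlink(a) — b=1,2,3 (map .FFF.....)
[12] unlink(b) —  (map .........)

bitmap = .........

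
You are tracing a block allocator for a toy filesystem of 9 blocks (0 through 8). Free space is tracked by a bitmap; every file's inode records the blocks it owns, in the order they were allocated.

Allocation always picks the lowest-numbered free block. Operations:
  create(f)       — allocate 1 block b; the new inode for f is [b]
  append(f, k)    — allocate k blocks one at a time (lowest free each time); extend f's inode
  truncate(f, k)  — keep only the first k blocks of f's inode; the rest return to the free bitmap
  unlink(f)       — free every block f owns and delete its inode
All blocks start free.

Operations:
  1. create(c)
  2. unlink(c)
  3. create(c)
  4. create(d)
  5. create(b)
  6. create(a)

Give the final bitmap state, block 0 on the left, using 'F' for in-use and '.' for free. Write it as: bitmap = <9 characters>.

[1] create(c) — c=0 (map F........)
[2] unlink(c) —  (map .........)
[3] create(c) — c=0 (map F........)
[4] create(d) — c=0 d=1 (map FF.......)
[5] create(b) — b=2 c=0 d=1 (map FFF......)
[6] create(a) — a=3 b=2 c=0 d=1 (map FFFF.....)

bitmap = FFFF.....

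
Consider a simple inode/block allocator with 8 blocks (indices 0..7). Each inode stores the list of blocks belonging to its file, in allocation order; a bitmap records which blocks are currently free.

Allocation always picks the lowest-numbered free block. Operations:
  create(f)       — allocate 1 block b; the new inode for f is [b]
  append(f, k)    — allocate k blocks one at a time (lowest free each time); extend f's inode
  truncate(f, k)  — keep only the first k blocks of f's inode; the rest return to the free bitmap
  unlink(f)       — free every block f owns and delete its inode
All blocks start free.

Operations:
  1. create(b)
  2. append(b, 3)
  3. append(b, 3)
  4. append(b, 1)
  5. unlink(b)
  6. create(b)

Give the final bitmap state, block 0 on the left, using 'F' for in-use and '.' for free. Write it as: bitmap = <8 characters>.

create(b): bitmap=F....... | b=[0]
append(b, 3): bitmap=FFFF.... | b=[0, 1, 2, 3]
append(b, 3): bitmap=FFFFFFF. | b=[0, 1, 2, 3, 4, 5, 6]
append(b, 1): bitmap=FFFFFFFF | b=[0, 1, 2, 3, 4, 5, 6, 7]
unlink(b): bitmap=........ | 
create(b): bitmap=F....... | b=[0]

bitmap = F.......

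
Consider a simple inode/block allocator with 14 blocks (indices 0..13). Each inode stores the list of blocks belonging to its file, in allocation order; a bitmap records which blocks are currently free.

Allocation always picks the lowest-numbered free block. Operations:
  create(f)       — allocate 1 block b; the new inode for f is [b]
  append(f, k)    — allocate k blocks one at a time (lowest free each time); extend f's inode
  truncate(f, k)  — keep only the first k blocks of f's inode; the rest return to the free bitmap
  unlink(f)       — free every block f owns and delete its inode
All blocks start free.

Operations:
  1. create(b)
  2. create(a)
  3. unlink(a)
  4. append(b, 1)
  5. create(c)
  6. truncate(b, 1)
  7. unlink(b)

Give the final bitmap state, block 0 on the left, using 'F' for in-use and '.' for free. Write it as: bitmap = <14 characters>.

bitmap = ..F...........

create(b): bitmap=F............. | b=[0]
create(a): bitmap=FF............ | a=[1] b=[0]
unlink(a): bitmap=F............. | b=[0]
append(b, 1): bitmap=FF............ | b=[0, 1]
create(c): bitmap=FFF........... | b=[0, 1] c=[2]
truncate(b, 1): bitmap=F.F........... | b=[0] c=[2]
unlink(b): bitmap=..F........... | c=[2]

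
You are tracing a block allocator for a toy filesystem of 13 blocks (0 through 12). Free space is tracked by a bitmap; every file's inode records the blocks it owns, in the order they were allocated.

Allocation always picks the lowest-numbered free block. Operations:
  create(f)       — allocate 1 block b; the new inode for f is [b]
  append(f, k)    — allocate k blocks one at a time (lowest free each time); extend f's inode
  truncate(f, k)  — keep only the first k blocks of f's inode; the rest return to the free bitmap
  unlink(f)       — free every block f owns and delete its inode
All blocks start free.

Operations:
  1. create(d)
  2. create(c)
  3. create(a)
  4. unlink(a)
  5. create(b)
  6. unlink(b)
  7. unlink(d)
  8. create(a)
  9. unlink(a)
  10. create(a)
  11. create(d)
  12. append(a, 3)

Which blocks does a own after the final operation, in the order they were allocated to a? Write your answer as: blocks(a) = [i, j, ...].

blocks(a) = [0, 3, 4, 5]

create(d): bitmap=F............ | d=[0]
create(c): bitmap=FF........... | c=[1] d=[0]
create(a): bitmap=FFF.......... | a=[2] c=[1] d=[0]
unlink(a): bitmap=FF........... | c=[1] d=[0]
create(b): bitmap=FFF.......... | b=[2] c=[1] d=[0]
unlink(b): bitmap=FF........... | c=[1] d=[0]
unlink(d): bitmap=.F........... | c=[1]
create(a): bitmap=FF........... | a=[0] c=[1]
unlink(a): bitmap=.F........... | c=[1]
create(a): bitmap=FF........... | a=[0] c=[1]
create(d): bitmap=FFF.......... | a=[0] c=[1] d=[2]
append(a, 3): bitmap=FFFFFF....... | a=[0, 3, 4, 5] c=[1] d=[2]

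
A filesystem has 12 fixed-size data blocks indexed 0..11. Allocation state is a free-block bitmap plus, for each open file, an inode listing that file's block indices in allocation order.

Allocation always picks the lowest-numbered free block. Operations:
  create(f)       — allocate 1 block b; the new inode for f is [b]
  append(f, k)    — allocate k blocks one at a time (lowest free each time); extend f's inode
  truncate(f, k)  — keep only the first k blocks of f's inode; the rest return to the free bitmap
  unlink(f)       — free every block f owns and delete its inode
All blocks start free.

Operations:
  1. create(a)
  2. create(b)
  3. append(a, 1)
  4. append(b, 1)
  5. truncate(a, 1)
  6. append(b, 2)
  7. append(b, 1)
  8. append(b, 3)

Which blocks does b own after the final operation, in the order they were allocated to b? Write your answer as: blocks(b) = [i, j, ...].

blocks(b) = [1, 3, 2, 4, 5, 6, 7, 8]

  1. create(a)  ⇒  F...........  {a→[0]}
  2. create(b)  ⇒  FF..........  {a→[0]; b→[1]}
  3. append(a, 1)  ⇒  FFF.........  {a→[0, 2]; b→[1]}
  4. append(b, 1)  ⇒  FFFF........  {a→[0, 2]; b→[1, 3]}
  5. truncate(a, 1)  ⇒  FF.F........  {a→[0]; b→[1, 3]}
  6. append(b, 2)  ⇒  FFFFF.......  {a→[0]; b→[1, 3, 2, 4]}
  7. append(b, 1)  ⇒  FFFFFF......  {a→[0]; b→[1, 3, 2, 4, 5]}
  8. append(b, 3)  ⇒  FFFFFFFFF...  {a→[0]; b→[1, 3, 2, 4, 5, 6, 7, 8]}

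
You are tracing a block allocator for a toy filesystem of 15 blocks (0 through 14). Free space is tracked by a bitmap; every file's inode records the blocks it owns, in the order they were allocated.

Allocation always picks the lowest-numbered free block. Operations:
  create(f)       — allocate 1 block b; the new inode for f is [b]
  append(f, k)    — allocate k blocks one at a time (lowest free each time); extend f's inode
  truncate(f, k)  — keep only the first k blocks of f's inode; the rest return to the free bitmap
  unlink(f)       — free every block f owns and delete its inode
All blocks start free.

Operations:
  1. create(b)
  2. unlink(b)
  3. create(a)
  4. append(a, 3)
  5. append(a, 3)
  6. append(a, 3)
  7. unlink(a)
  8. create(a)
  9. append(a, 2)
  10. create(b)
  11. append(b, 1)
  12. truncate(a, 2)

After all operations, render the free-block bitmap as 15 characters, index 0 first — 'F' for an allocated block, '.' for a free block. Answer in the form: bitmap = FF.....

bitmap = FF.FF..........

  1. create(b)  ⇒  F..............  {b→[0]}
  2. unlink(b)  ⇒  ...............  {}
  3. create(a)  ⇒  F..............  {a→[0]}
  4. append(a, 3)  ⇒  FFFF...........  {a→[0, 1, 2, 3]}
  5. append(a, 3)  ⇒  FFFFFFF........  {a→[0, 1, 2, 3, 4, 5, 6]}
  6. append(a, 3)  ⇒  FFFFFFFFFF.....  {a→[0, 1, 2, 3, 4, 5, 6, 7, 8, 9]}
  7. unlink(a)  ⇒  ...............  {}
  8. create(a)  ⇒  F..............  {a→[0]}
  9. append(a, 2)  ⇒  FFF............  {a→[0, 1, 2]}
  10. create(b)  ⇒  FFFF...........  {a→[0, 1, 2]; b→[3]}
  11. append(b, 1)  ⇒  FFFFF..........  {a→[0, 1, 2]; b→[3, 4]}
  12. truncate(a, 2)  ⇒  FF.FF..........  {a→[0, 1]; b→[3, 4]}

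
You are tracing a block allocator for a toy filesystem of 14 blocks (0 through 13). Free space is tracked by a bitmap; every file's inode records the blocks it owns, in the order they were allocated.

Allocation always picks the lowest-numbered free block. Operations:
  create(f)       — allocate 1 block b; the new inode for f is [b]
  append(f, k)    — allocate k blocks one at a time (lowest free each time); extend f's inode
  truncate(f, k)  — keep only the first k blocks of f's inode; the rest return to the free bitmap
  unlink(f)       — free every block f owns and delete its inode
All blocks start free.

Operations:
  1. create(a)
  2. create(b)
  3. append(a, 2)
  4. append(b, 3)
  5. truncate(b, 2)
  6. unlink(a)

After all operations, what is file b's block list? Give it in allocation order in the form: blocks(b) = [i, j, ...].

blocks(b) = [1, 4]

create(a): bitmap=F............. | a=[0]
create(b): bitmap=FF............ | a=[0] b=[1]
append(a, 2): bitmap=FFFF.......... | a=[0, 2, 3] b=[1]
append(b, 3): bitmap=FFFFFFF....... | a=[0, 2, 3] b=[1, 4, 5, 6]
truncate(b, 2): bitmap=FFFFF......... | a=[0, 2, 3] b=[1, 4]
unlink(a): bitmap=.F..F......... | b=[1, 4]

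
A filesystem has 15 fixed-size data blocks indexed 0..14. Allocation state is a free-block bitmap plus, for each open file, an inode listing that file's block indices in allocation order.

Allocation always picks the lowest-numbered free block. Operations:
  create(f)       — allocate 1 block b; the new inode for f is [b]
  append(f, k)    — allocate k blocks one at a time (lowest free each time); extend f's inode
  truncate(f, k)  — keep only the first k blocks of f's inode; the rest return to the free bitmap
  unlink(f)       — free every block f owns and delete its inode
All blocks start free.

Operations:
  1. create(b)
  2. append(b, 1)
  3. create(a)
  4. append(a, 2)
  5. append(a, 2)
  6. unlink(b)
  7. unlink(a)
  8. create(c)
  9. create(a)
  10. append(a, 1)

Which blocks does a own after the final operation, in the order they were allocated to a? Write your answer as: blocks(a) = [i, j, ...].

create(b): bitmap=F.............. | b=[0]
append(b, 1): bitmap=FF............. | b=[0, 1]
create(a): bitmap=FFF............ | a=[2] b=[0, 1]
append(a, 2): bitmap=FFFFF.......... | a=[2, 3, 4] b=[0, 1]
append(a, 2): bitmap=FFFFFFF........ | a=[2, 3, 4, 5, 6] b=[0, 1]
unlink(b): bitmap=..FFFFF........ | a=[2, 3, 4, 5, 6]
unlink(a): bitmap=............... | 
create(c): bitmap=F.............. | c=[0]
create(a): bitmap=FF............. | a=[1] c=[0]
append(a, 1): bitmap=FFF............ | a=[1, 2] c=[0]

blocks(a) = [1, 2]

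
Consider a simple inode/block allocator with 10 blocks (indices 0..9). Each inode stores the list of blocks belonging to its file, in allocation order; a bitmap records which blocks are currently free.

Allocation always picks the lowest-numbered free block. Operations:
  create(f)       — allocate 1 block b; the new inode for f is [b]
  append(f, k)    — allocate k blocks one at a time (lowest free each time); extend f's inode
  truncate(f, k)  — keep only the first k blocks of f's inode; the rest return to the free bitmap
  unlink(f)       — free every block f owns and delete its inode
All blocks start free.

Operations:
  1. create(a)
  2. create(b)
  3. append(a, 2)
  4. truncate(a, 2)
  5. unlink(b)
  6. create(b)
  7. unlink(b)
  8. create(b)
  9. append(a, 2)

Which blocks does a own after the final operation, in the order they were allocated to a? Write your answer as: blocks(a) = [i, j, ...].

blocks(a) = [0, 2, 3, 4]

after create(a) → a:[0]  free=[F.........]
after create(b) → a:[0], b:[1]  free=[FF........]
after append(a, 2) → a:[0, 2, 3], b:[1]  free=[FFFF......]
after truncate(a, 2) → a:[0, 2], b:[1]  free=[FFF.......]
after unlink(b) → a:[0, 2]  free=[F.F.......]
after create(b) → a:[0, 2], b:[1]  free=[FFF.......]
after unlink(b) → a:[0, 2]  free=[F.F.......]
after create(b) → a:[0, 2], b:[1]  free=[FFF.......]
after append(a, 2) → a:[0, 2, 3, 4], b:[1]  free=[FFFFF.....]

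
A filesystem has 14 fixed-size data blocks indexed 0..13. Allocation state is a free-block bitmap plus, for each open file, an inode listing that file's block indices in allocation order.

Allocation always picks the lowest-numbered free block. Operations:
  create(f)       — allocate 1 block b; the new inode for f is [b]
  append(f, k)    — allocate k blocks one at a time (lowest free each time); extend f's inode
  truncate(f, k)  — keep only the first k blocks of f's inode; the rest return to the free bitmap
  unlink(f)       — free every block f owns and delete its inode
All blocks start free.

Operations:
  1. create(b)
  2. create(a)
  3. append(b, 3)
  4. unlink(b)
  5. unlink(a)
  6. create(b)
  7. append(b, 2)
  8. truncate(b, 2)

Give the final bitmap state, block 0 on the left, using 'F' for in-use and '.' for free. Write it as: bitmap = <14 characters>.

bitmap = FF............

after create(b) → b:[0]  free=[F.............]
after create(a) → a:[1], b:[0]  free=[FF............]
after append(b, 3) → a:[1], b:[0, 2, 3, 4]  free=[FFFFF.........]
after unlink(b) → a:[1]  free=[.F............]
after unlink(a) →   free=[..............]
after create(b) → b:[0]  free=[F.............]
after append(b, 2) → b:[0, 1, 2]  free=[FFF...........]
after truncate(b, 2) → b:[0, 1]  free=[FF............]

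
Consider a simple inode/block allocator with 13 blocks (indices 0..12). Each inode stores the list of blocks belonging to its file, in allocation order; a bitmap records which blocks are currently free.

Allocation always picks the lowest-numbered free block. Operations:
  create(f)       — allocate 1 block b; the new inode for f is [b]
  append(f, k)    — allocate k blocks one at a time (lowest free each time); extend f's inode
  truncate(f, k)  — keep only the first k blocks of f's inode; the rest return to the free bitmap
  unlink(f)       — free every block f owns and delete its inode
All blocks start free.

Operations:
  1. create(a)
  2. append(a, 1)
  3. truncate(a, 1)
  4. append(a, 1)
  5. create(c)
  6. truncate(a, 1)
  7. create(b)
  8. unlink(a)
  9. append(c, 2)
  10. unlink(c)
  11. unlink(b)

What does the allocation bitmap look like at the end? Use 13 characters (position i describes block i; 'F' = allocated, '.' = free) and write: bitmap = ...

bitmap = .............

after create(a) → a:[0]  free=[F............]
after append(a, 1) → a:[0, 1]  free=[FF...........]
after truncate(a, 1) → a:[0]  free=[F............]
after append(a, 1) → a:[0, 1]  free=[FF...........]
after create(c) → a:[0, 1], c:[2]  free=[FFF..........]
after truncate(a, 1) → a:[0], c:[2]  free=[F.F..........]
after create(b) → a:[0], b:[1], c:[2]  free=[FFF..........]
after unlink(a) → b:[1], c:[2]  free=[.FF..........]
after append(c, 2) → b:[1], c:[2, 0, 3]  free=[FFFF.........]
after unlink(c) → b:[1]  free=[.F...........]
after unlink(b) →   free=[.............]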